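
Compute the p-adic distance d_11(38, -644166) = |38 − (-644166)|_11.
d_11(38, -644166) = 1/161051

Step 1 — x − y = 38 − (-644166) = 644204. Step 2 — v_11(644204) = 5 (factor: 644204 = (11^5 · 4); the sign does not affect v_p). Step 3 — |x − y|_11 = 11^{-5} = 1/161051.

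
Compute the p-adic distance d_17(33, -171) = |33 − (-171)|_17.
d_17(33, -171) = 1/17

Step 1 — x − y = 33 − (-171) = 204. Step 2 — v_17(204) = 1 (factor: 204 = (17^1 · 12); the sign does not affect v_p). Step 3 — |x − y|_17 = 17^{-1} = 1/17.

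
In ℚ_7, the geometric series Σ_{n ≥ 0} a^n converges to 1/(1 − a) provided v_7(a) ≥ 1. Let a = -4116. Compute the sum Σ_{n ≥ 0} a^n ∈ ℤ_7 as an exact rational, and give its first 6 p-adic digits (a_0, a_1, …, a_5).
Σ a^n = 1/(1 − a) = 1/4117;  first 6 digits = (1, 0, 0, 2, 5, 6)

v_7(a) = 3 ≥ 1, so the series converges in ℤ_7 to 1/(1 − a) = 1/(1 − (-4116)) = 1/4117. Expand this rational in ℤ_7: compute digits iteratively via d_i = x_i mod 7, x_{i+1} = (x_i − d_i)/7. The first 6 digits are (1, 0, 0, 2, 5, 6).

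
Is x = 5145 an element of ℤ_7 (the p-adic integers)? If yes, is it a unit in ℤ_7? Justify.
x ∈ ℤ_7 but not a unit; v_7(x) = 3 > 0

ℤ_7 = {x ∈ ℚ_7 : v_7(x) ≥ 0} and ℤ_7^× = {x ∈ ℤ_7 : v_7(x) = 0}. Here v_7(5145) = v_7(num) − v_7(den) = 3; compare against these criteria.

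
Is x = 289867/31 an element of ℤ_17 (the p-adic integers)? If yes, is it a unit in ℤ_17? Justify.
x ∈ ℤ_17 but not a unit; v_17(x) = 3 > 0

ℤ_17 = {x ∈ ℚ_17 : v_17(x) ≥ 0} and ℤ_17^× = {x ∈ ℤ_17 : v_17(x) = 0}. Here v_17(289867/31) = v_17(num) − v_17(den) = 3; compare against these criteria.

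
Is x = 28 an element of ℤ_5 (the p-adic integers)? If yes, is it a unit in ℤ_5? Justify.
x ∈ ℤ_5^× (unit); v_5(x) = 0

ℤ_5 = {x ∈ ℚ_5 : v_5(x) ≥ 0} and ℤ_5^× = {x ∈ ℤ_5 : v_5(x) = 0}. Here v_5(28) = v_5(num) − v_5(den) = 0; compare against these criteria.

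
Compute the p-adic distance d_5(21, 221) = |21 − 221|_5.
d_5(21, 221) = 1/25

Step 1 — x − y = 21 − 221 = -200. Step 2 — v_5(-200) = 2 (factor: -200 = −(5^2 · 8); the sign does not affect v_p). Step 3 — |x − y|_5 = 5^{-2} = 1/25.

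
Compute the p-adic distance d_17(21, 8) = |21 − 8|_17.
d_17(21, 8) = 1

Step 1 — x − y = 21 − 8 = 13. Step 2 — v_17(13) = 0 (factor: 13 = (17^0 · 13); the sign does not affect v_p). Step 3 — |x − y|_17 = 17^{0} = 1.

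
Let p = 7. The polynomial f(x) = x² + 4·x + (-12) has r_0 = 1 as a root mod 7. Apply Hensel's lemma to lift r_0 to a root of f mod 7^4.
r_3 = 2395 (mod 2401)

Hensel: r_{i+1} = r_i − f(r_i)·(f′(r_i))^{-1} mod 7^{i+2}, f′(x) = 2x + 4. Iterate:
  r_0 = 1 (mod 7)
  r_1 = 43 (mod 49)
  r_2 = 337 (mod 343)
  r_3 = 2395 (mod 2401)
Final: r = 2395 satisfies f(r) ≡ 0 mod 7^4.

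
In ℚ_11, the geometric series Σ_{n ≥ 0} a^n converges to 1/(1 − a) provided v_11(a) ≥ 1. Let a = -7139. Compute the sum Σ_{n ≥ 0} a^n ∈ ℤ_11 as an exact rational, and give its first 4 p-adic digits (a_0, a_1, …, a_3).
Σ a^n = 1/(1 − a) = 1/7140;  first 4 digits = (1, 0, 7, 5)

v_11(a) = 2 ≥ 1, so the series converges in ℤ_11 to 1/(1 − a) = 1/(1 − (-7139)) = 1/7140. Expand this rational in ℤ_11: compute digits iteratively via d_i = x_i mod 11, x_{i+1} = (x_i − d_i)/11. The first 4 digits are (1, 0, 7, 5).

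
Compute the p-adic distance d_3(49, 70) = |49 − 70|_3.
d_3(49, 70) = 1/3

Step 1 — x − y = 49 − 70 = -21. Step 2 — v_3(-21) = 1 (factor: -21 = −(3^1 · 7); the sign does not affect v_p). Step 3 — |x − y|_3 = 3^{-1} = 1/3.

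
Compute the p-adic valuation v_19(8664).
v_19(8664) = 2

v_19(n) is the largest exponent k such that 19^k divides n. Factor out: 8664 = 19^2 · 24. (Sign doesn't affect v_p.) So v_19(8664) = 2.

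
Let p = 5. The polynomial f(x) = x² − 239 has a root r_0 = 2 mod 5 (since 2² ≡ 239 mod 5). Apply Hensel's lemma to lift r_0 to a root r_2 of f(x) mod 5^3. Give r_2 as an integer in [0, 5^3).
r_2 = 67 (mod 125)

Hensel's recurrence: r_{i+1} = r_i − f(r_i)·(f′(r_i))^{-1} mod 5^{i+2}, with f′(x) = 2x. Iterate:
  r_0 = 2 (mod 5)
  r_1 = 17 (mod 25)
  r_2 = 67 (mod 125)
Final: r_2 = 67, and one checks f(r_2) ≡ 0 mod 5^3.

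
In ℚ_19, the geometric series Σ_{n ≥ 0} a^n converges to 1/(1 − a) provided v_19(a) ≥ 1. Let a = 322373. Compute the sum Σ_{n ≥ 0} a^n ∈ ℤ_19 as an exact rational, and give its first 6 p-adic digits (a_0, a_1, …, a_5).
Σ a^n = 1/(1 − a) = -1/322372;  first 6 digits = (1, 0, 0, 9, 2, 0)

v_19(a) = 3 ≥ 1, so the series converges in ℤ_19 to 1/(1 − a) = 1/(1 − 322373) = -1/322372. Expand this rational in ℤ_19: compute digits iteratively via d_i = x_i mod 19, x_{i+1} = (x_i − d_i)/19. The first 6 digits are (1, 0, 0, 9, 2, 0).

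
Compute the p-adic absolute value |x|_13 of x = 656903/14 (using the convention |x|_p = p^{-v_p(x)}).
|656903/14|_13 = 1/28561

Step 1 — compute v_13(x) by factoring powers of 13 out of the numerator and denominator: v_13(656903/14) = 4. Step 2 — apply |x|_p = p^{-v_p(x)} = 13^{-4} = 1/28561.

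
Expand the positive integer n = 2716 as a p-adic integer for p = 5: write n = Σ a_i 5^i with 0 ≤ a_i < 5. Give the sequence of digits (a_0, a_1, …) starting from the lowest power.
(a_0, a_1, …) = (1, 3, 3, 1, 4)

Repeated division by 5 gives the digits low-to-high: 2716 = 1 + 3·5^1 + 3·5^2 + 1·5^3 + 4·5^4. Digit sequence: (1, 3, 3, 1, 4).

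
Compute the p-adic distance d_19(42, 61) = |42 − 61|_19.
d_19(42, 61) = 1/19

Step 1 — x − y = 42 − 61 = -19. Step 2 — v_19(-19) = 1 (factor: -19 = −(19^1 · 1); the sign does not affect v_p). Step 3 — |x − y|_19 = 19^{-1} = 1/19.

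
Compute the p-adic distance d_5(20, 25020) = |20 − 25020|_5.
d_5(20, 25020) = 1/3125

Step 1 — x − y = 20 − 25020 = -25000. Step 2 — v_5(-25000) = 5 (factor: -25000 = −(5^5 · 8); the sign does not affect v_p). Step 3 — |x − y|_5 = 5^{-5} = 1/3125.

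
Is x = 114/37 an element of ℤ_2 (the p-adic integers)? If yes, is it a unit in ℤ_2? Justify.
x ∈ ℤ_2 but not a unit; v_2(x) = 1 > 0

ℤ_2 = {x ∈ ℚ_2 : v_2(x) ≥ 0} and ℤ_2^× = {x ∈ ℤ_2 : v_2(x) = 0}. Here v_2(114/37) = v_2(num) − v_2(den) = 1; compare against these criteria.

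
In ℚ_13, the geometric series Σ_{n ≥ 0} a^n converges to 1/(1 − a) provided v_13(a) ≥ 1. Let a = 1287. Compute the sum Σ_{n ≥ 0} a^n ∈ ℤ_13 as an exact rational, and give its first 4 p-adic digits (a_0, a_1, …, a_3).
Σ a^n = 1/(1 − a) = -1/1286;  first 4 digits = (1, 8, 6, 5)

v_13(a) = 1 ≥ 1, so the series converges in ℤ_13 to 1/(1 − a) = 1/(1 − 1287) = -1/1286. Expand this rational in ℤ_13: compute digits iteratively via d_i = x_i mod 13, x_{i+1} = (x_i − d_i)/13. The first 4 digits are (1, 8, 6, 5).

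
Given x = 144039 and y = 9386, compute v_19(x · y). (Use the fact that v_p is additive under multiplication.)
v_19(1351950054) = 5

v_p(x) = 3 (factor: 144039 = 19^3 · 21); v_p(y) = 2 (factor: 9386 = 19^2 · 26). Additivity: v_p(xy) = v_p(x) + v_p(y) = 3 + 2 = 5. (Direct check: xy = 1351950054 = 19^5 · (546).)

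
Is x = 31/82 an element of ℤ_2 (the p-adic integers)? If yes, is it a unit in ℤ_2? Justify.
x ∉ ℤ_2 (v_2(x) = -1 < 0)

ℤ_2 = {x ∈ ℚ_2 : v_2(x) ≥ 0} and ℤ_2^× = {x ∈ ℤ_2 : v_2(x) = 0}. Here v_2(31/82) = v_2(num) − v_2(den) = -1; compare against these criteria.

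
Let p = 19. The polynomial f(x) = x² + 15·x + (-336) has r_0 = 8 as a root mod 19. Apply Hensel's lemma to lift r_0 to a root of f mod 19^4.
r_3 = 73785 (mod 130321)

Hensel: r_{i+1} = r_i − f(r_i)·(f′(r_i))^{-1} mod 19^{i+2}, f′(x) = 2x + 15. Iterate:
  r_0 = 8 (mod 19)
  r_1 = 141 (mod 361)
  r_2 = 5195 (mod 6859)
  r_3 = 73785 (mod 130321)
Final: r = 73785 satisfies f(r) ≡ 0 mod 19^4.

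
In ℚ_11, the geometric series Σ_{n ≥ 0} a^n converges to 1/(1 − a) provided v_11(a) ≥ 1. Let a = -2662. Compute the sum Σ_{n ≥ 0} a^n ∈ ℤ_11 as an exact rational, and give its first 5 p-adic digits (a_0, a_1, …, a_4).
Σ a^n = 1/(1 − a) = 1/2663;  first 5 digits = (1, 0, 0, 9, 10)

v_11(a) = 3 ≥ 1, so the series converges in ℤ_11 to 1/(1 − a) = 1/(1 − (-2662)) = 1/2663. Expand this rational in ℤ_11: compute digits iteratively via d_i = x_i mod 11, x_{i+1} = (x_i − d_i)/11. The first 5 digits are (1, 0, 0, 9, 10).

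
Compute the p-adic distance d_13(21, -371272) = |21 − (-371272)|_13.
d_13(21, -371272) = 1/371293

Step 1 — x − y = 21 − (-371272) = 371293. Step 2 — v_13(371293) = 5 (factor: 371293 = (13^5 · 1); the sign does not affect v_p). Step 3 — |x − y|_13 = 13^{-5} = 1/371293.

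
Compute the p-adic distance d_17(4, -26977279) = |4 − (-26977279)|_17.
d_17(4, -26977279) = 1/1419857

Step 1 — x − y = 4 − (-26977279) = 26977283. Step 2 — v_17(26977283) = 5 (factor: 26977283 = (17^5 · 19); the sign does not affect v_p). Step 3 — |x − y|_17 = 17^{-5} = 1/1419857.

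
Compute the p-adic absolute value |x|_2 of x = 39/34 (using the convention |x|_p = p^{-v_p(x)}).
|39/34|_2 = 2

Step 1 — compute v_2(x) by factoring powers of 2 out of the numerator and denominator: v_2(39/34) = -1. Step 2 — apply |x|_p = p^{-v_p(x)} = 2^{1} = 2.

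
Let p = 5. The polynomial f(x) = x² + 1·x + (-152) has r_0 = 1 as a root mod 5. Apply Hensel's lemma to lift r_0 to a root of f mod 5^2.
r_1 = 1 (mod 25)

Hensel: r_{i+1} = r_i − f(r_i)·(f′(r_i))^{-1} mod 5^{i+2}, f′(x) = 2x + 1. Iterate:
  r_0 = 1 (mod 5)
  r_1 = 1 (mod 25)
Final: r = 1 satisfies f(r) ≡ 0 mod 5^2.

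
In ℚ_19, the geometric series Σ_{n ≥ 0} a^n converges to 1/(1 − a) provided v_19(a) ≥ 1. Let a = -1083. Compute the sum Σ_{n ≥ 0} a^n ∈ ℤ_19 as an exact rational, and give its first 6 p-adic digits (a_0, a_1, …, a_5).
Σ a^n = 1/(1 − a) = 1/1084;  first 6 digits = (1, 0, 16, 18, 8, 0)

v_19(a) = 2 ≥ 1, so the series converges in ℤ_19 to 1/(1 − a) = 1/(1 − (-1083)) = 1/1084. Expand this rational in ℤ_19: compute digits iteratively via d_i = x_i mod 19, x_{i+1} = (x_i − d_i)/19. The first 6 digits are (1, 0, 16, 18, 8, 0).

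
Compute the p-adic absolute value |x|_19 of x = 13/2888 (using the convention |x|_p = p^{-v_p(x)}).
|13/2888|_19 = 361

Step 1 — compute v_19(x) by factoring powers of 19 out of the numerator and denominator: v_19(13/2888) = -2. Step 2 — apply |x|_p = p^{-v_p(x)} = 19^{2} = 361.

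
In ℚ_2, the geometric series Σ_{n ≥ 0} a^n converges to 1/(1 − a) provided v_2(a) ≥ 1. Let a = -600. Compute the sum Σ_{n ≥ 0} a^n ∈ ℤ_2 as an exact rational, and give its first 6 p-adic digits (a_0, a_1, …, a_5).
Σ a^n = 1/(1 − a) = 1/601;  first 6 digits = (1, 0, 0, 1, 0, 1)

v_2(a) = 3 ≥ 1, so the series converges in ℤ_2 to 1/(1 − a) = 1/(1 − (-600)) = 1/601. Expand this rational in ℤ_2: compute digits iteratively via d_i = x_i mod 2, x_{i+1} = (x_i − d_i)/2. The first 6 digits are (1, 0, 0, 1, 0, 1).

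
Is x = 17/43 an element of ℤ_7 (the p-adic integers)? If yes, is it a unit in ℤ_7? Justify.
x ∈ ℤ_7^× (unit); v_7(x) = 0

ℤ_7 = {x ∈ ℚ_7 : v_7(x) ≥ 0} and ℤ_7^× = {x ∈ ℤ_7 : v_7(x) = 0}. Here v_7(17/43) = v_7(num) − v_7(den) = 0; compare against these criteria.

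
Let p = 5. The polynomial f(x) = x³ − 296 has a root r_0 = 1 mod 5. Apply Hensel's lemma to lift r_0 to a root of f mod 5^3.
r_2 = 41 (mod 125)

Hensel: r_{i+1} = r_i − f(r_i)/f′(r_i) mod 5^{i+2}, where f′(x) = 3x². Iterate:
  r_0 = 1 (mod 5)
  r_1 = 16 (mod 25)
  r_2 = 41 (mod 125)
Final: r = 41 with f(r) ≡ 0 mod 5^3.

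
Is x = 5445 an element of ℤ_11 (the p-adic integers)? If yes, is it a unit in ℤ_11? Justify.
x ∈ ℤ_11 but not a unit; v_11(x) = 2 > 0

ℤ_11 = {x ∈ ℚ_11 : v_11(x) ≥ 0} and ℤ_11^× = {x ∈ ℤ_11 : v_11(x) = 0}. Here v_11(5445) = v_11(num) − v_11(den) = 2; compare against these criteria.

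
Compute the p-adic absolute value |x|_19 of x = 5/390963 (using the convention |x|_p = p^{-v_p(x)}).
|5/390963|_19 = 130321

Step 1 — compute v_19(x) by factoring powers of 19 out of the numerator and denominator: v_19(5/390963) = -4. Step 2 — apply |x|_p = p^{-v_p(x)} = 19^{4} = 130321.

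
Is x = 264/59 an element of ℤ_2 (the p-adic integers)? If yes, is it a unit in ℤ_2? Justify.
x ∈ ℤ_2 but not a unit; v_2(x) = 3 > 0

ℤ_2 = {x ∈ ℚ_2 : v_2(x) ≥ 0} and ℤ_2^× = {x ∈ ℤ_2 : v_2(x) = 0}. Here v_2(264/59) = v_2(num) − v_2(den) = 3; compare against these criteria.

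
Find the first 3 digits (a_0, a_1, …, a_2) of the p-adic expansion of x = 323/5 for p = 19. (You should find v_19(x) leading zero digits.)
(a_0, …, a_2) = (0, 11, 11)

v_19(323/5) = 1, so a_0 = ... = a_0 = 0. Factor out: x = 19^1 · u with u = 17/5 a unit in ℤ_19. Expand u iteratively via a_{v+i} = u_i mod 19, u_{i+1} = (u_i − a_{v+i})/19:
  u_0 = 17/5;  a_1 = 11;  u_1 = (u_0 − 11)/19 = -2/5
  u_1 = -2/5;  a_2 = 11;  u_2 = (u_1 − 11)/19 = -3/5
Digits: (0, 11, 11).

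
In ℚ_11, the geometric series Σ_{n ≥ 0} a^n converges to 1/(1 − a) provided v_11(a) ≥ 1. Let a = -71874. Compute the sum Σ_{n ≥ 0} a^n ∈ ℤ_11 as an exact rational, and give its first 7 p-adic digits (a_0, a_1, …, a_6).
Σ a^n = 1/(1 − a) = 1/71875;  first 7 digits = (1, 0, 0, 1, 6, 10, 0)

v_11(a) = 3 ≥ 1, so the series converges in ℤ_11 to 1/(1 − a) = 1/(1 − (-71874)) = 1/71875. Expand this rational in ℤ_11: compute digits iteratively via d_i = x_i mod 11, x_{i+1} = (x_i − d_i)/11. The first 7 digits are (1, 0, 0, 1, 6, 10, 0).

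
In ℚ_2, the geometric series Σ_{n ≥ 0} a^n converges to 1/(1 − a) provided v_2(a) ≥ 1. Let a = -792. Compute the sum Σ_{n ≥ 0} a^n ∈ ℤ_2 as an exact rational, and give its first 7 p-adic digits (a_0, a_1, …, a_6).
Σ a^n = 1/(1 − a) = 1/793;  first 7 digits = (1, 0, 0, 1, 0, 1, 0)

v_2(a) = 3 ≥ 1, so the series converges in ℤ_2 to 1/(1 − a) = 1/(1 − (-792)) = 1/793. Expand this rational in ℤ_2: compute digits iteratively via d_i = x_i mod 2, x_{i+1} = (x_i − d_i)/2. The first 7 digits are (1, 0, 0, 1, 0, 1, 0).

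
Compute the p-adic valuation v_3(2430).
v_3(2430) = 5

v_3(n) is the largest exponent k such that 3^k divides n. Factor out: 2430 = 3^5 · 10. (Sign doesn't affect v_p.) So v_3(2430) = 5.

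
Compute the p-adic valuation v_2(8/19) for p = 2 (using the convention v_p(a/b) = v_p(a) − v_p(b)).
v_2(8/19) = 3

Factor powers of 2 from the numerator and denominator of the reduced fraction: 8 = 2^3 · 1 and 19 = 2^0 · 19. Apply v_p(a/b) = v_p(a) − v_p(b): v_2(8/19) = 3 − 0 = 3.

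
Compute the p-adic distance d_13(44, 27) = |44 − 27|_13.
d_13(44, 27) = 1

Step 1 — x − y = 44 − 27 = 17. Step 2 — v_13(17) = 0 (factor: 17 = (13^0 · 17); the sign does not affect v_p). Step 3 — |x − y|_13 = 13^{0} = 1.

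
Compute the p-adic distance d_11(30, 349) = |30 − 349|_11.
d_11(30, 349) = 1/11

Step 1 — x − y = 30 − 349 = -319. Step 2 — v_11(-319) = 1 (factor: -319 = −(11^1 · 29); the sign does not affect v_p). Step 3 — |x − y|_11 = 11^{-1} = 1/11.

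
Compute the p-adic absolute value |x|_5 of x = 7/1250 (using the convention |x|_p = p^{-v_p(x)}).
|7/1250|_5 = 625

Step 1 — compute v_5(x) by factoring powers of 5 out of the numerator and denominator: v_5(7/1250) = -4. Step 2 — apply |x|_p = p^{-v_p(x)} = 5^{4} = 625.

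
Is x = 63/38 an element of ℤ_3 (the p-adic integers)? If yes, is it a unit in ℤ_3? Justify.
x ∈ ℤ_3 but not a unit; v_3(x) = 2 > 0

ℤ_3 = {x ∈ ℚ_3 : v_3(x) ≥ 0} and ℤ_3^× = {x ∈ ℤ_3 : v_3(x) = 0}. Here v_3(63/38) = v_3(num) − v_3(den) = 2; compare against these criteria.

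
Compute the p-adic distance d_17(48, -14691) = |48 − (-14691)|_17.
d_17(48, -14691) = 1/4913

Step 1 — x − y = 48 − (-14691) = 14739. Step 2 — v_17(14739) = 3 (factor: 14739 = (17^3 · 3); the sign does not affect v_p). Step 3 — |x − y|_17 = 17^{-3} = 1/4913.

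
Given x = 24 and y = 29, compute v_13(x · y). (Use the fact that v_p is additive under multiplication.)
v_13(696) = 0

v_p(x) = 0 (factor: 24 = 13^0 · 24); v_p(y) = 0 (factor: 29 = 13^0 · 29). Additivity: v_p(xy) = v_p(x) + v_p(y) = 0 + 0 = 0. (Direct check: xy = 696 = 13^0 · (696).)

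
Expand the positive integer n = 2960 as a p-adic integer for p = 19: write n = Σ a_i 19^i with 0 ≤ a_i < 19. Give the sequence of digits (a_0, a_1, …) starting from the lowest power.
(a_0, a_1, …) = (15, 3, 8)

Repeated division by 19 gives the digits low-to-high: 2960 = 15 + 3·19^1 + 8·19^2. Digit sequence: (15, 3, 8).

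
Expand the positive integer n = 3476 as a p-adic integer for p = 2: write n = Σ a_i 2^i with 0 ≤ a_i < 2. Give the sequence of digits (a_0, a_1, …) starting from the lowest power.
(a_0, a_1, …) = (0, 0, 1, 0, 1, 0, 0, 1, 1, 0, 1, 1)

Repeated division by 2 gives the digits low-to-high: 3476 = 1·2^2 + 1·2^4 + 1·2^7 + 1·2^8 + 1·2^10 + 1·2^11. Digit sequence: (0, 0, 1, 0, 1, 0, 0, 1, 1, 0, 1, 1).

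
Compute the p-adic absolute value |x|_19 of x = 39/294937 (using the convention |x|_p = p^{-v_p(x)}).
|39/294937|_19 = 6859

Step 1 — compute v_19(x) by factoring powers of 19 out of the numerator and denominator: v_19(39/294937) = -3. Step 2 — apply |x|_p = p^{-v_p(x)} = 19^{3} = 6859.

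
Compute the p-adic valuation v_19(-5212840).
v_19(-5212840) = 4

v_19(n) is the largest exponent k such that 19^k divides n. Factor out: -5212840 = -19^4 · 40. (Sign doesn't affect v_p.) So v_19(-5212840) = 4.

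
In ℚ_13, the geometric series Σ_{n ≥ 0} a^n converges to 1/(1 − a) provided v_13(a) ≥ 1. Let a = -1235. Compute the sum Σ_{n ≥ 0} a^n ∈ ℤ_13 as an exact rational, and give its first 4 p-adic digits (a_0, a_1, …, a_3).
Σ a^n = 1/(1 − a) = 1/1236;  first 4 digits = (1, 9, 8, 5)

v_13(a) = 1 ≥ 1, so the series converges in ℤ_13 to 1/(1 − a) = 1/(1 − (-1235)) = 1/1236. Expand this rational in ℤ_13: compute digits iteratively via d_i = x_i mod 13, x_{i+1} = (x_i − d_i)/13. The first 4 digits are (1, 9, 8, 5).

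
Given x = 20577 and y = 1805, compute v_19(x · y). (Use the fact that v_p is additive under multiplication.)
v_19(37141485) = 5

v_p(x) = 3 (factor: 20577 = 19^3 · 3); v_p(y) = 2 (factor: 1805 = 19^2 · 5). Additivity: v_p(xy) = v_p(x) + v_p(y) = 3 + 2 = 5. (Direct check: xy = 37141485 = 19^5 · (15).)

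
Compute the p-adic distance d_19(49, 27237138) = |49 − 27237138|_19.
d_19(49, 27237138) = 1/2476099

Step 1 — x − y = 49 − 27237138 = -27237089. Step 2 — v_19(-27237089) = 5 (factor: -27237089 = −(19^5 · 11); the sign does not affect v_p). Step 3 — |x − y|_19 = 19^{-5} = 1/2476099.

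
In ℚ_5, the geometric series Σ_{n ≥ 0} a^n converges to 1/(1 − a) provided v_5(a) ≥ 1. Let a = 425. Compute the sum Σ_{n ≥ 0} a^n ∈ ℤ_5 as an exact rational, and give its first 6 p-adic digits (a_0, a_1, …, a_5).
Σ a^n = 1/(1 − a) = -1/424;  first 6 digits = (1, 0, 2, 3, 4, 2)

v_5(a) = 2 ≥ 1, so the series converges in ℤ_5 to 1/(1 − a) = 1/(1 − 425) = -1/424. Expand this rational in ℤ_5: compute digits iteratively via d_i = x_i mod 5, x_{i+1} = (x_i − d_i)/5. The first 6 digits are (1, 0, 2, 3, 4, 2).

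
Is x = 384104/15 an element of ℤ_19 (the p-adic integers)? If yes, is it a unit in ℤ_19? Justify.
x ∈ ℤ_19 but not a unit; v_19(x) = 3 > 0

ℤ_19 = {x ∈ ℚ_19 : v_19(x) ≥ 0} and ℤ_19^× = {x ∈ ℤ_19 : v_19(x) = 0}. Here v_19(384104/15) = v_19(num) − v_19(den) = 3; compare against these criteria.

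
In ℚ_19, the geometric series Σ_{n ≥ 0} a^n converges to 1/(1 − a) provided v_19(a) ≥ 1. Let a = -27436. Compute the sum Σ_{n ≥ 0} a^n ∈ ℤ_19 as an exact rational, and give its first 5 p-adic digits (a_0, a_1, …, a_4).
Σ a^n = 1/(1 − a) = 1/27437;  first 5 digits = (1, 0, 0, 15, 18)

v_19(a) = 3 ≥ 1, so the series converges in ℤ_19 to 1/(1 − a) = 1/(1 − (-27436)) = 1/27437. Expand this rational in ℤ_19: compute digits iteratively via d_i = x_i mod 19, x_{i+1} = (x_i − d_i)/19. The first 5 digits are (1, 0, 0, 15, 18).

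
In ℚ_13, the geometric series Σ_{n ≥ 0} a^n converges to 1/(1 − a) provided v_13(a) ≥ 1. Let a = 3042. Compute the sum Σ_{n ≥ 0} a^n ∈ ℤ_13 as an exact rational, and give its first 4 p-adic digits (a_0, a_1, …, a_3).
Σ a^n = 1/(1 − a) = -1/3041;  first 4 digits = (1, 0, 5, 1)

v_13(a) = 2 ≥ 1, so the series converges in ℤ_13 to 1/(1 − a) = 1/(1 − 3042) = -1/3041. Expand this rational in ℤ_13: compute digits iteratively via d_i = x_i mod 13, x_{i+1} = (x_i − d_i)/13. The first 4 digits are (1, 0, 5, 1).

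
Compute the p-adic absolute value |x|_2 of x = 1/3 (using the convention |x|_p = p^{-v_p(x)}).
|1/3|_2 = 1

Step 1 — compute v_2(x) by factoring powers of 2 out of the numerator and denominator: v_2(1/3) = 0. Step 2 — apply |x|_p = p^{-v_p(x)} = 2^{0} = 1.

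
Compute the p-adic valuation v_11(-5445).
v_11(-5445) = 2

v_11(n) is the largest exponent k such that 11^k divides n. Factor out: -5445 = -11^2 · 45. (Sign doesn't affect v_p.) So v_11(-5445) = 2.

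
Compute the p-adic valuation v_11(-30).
v_11(-30) = 0

v_11(n) is the largest exponent k such that 11^k divides n. Factor out: -30 = -11^0 · 30. (Sign doesn't affect v_p.) So v_11(-30) = 0.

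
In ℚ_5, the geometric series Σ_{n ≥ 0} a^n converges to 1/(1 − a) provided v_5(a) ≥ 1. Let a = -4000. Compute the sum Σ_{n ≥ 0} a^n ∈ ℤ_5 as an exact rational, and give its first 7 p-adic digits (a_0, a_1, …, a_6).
Σ a^n = 1/(1 − a) = 1/4001;  first 7 digits = (1, 0, 0, 3, 3, 3, 3)

v_5(a) = 3 ≥ 1, so the series converges in ℤ_5 to 1/(1 − a) = 1/(1 − (-4000)) = 1/4001. Expand this rational in ℤ_5: compute digits iteratively via d_i = x_i mod 5, x_{i+1} = (x_i − d_i)/5. The first 7 digits are (1, 0, 0, 3, 3, 3, 3).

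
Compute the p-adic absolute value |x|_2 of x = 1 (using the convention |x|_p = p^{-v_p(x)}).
|1|_2 = 1

Step 1 — compute v_2(x) by factoring powers of 2 out of the numerator and denominator: v_2(1) = 0. Step 2 — apply |x|_p = p^{-v_p(x)} = 2^{0} = 1.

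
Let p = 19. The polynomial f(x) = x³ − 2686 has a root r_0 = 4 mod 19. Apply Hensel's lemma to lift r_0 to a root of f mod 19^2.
r_1 = 194 (mod 361)

Hensel: r_{i+1} = r_i − f(r_i)/f′(r_i) mod 19^{i+2}, where f′(x) = 3x². Iterate:
  r_0 = 4 (mod 19)
  r_1 = 194 (mod 361)
Final: r = 194 with f(r) ≡ 0 mod 19^2.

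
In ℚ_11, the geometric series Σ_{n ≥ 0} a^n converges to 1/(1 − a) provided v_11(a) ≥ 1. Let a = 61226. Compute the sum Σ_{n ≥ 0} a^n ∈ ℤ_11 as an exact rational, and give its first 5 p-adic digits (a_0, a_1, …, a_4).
Σ a^n = 1/(1 − a) = -1/61225;  first 5 digits = (1, 0, 0, 2, 4)

v_11(a) = 3 ≥ 1, so the series converges in ℤ_11 to 1/(1 − a) = 1/(1 − 61226) = -1/61225. Expand this rational in ℤ_11: compute digits iteratively via d_i = x_i mod 11, x_{i+1} = (x_i − d_i)/11. The first 5 digits are (1, 0, 0, 2, 4).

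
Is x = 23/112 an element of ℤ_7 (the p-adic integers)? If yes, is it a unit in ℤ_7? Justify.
x ∉ ℤ_7 (v_7(x) = -1 < 0)

ℤ_7 = {x ∈ ℚ_7 : v_7(x) ≥ 0} and ℤ_7^× = {x ∈ ℤ_7 : v_7(x) = 0}. Here v_7(23/112) = v_7(num) − v_7(den) = -1; compare against these criteria.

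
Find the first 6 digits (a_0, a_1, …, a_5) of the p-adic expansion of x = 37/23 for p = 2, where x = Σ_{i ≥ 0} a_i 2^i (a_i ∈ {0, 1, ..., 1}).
(a_0, …, a_5) = (1, 1, 0, 0, 0, 1)

v_2(37/23) = 0 (numerator and denominator both coprime to 2), so x ∈ ℤ_2^×. Compute digits iteratively via a_i = x_i mod 2, x_{i+1} = (x_i − a_i)/2, with x_0 = x:
  x_0 = 37/23;  a_0 = 1;  x_1 = (x_0 − 1)/2 = 7/23
  x_1 = 7/23;  a_1 = 1;  x_2 = (x_1 − 1)/2 = -8/23
  x_2 = -8/23;  a_2 = 0;  x_3 = (x_2 − 0)/2 = -4/23
  x_3 = -4/23;  a_3 = 0;  x_4 = (x_3 − 0)/2 = -2/23
  x_4 = -2/23;  a_4 = 0;  x_5 = (x_4 − 0)/2 = -1/23
  x_5 = -1/23;  a_5 = 1;  x_6 = (x_5 − 1)/2 = -12/23
Digits: (1, 1, 0, 0, 0, 1).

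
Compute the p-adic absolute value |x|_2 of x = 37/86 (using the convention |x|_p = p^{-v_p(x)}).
|37/86|_2 = 2

Step 1 — compute v_2(x) by factoring powers of 2 out of the numerator and denominator: v_2(37/86) = -1. Step 2 — apply |x|_p = p^{-v_p(x)} = 2^{1} = 2.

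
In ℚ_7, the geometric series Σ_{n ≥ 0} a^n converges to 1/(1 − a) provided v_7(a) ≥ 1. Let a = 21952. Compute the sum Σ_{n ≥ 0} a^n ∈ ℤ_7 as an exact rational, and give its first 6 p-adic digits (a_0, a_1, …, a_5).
Σ a^n = 1/(1 − a) = -1/21951;  first 6 digits = (1, 0, 0, 1, 2, 1)

v_7(a) = 3 ≥ 1, so the series converges in ℤ_7 to 1/(1 − a) = 1/(1 − 21952) = -1/21951. Expand this rational in ℤ_7: compute digits iteratively via d_i = x_i mod 7, x_{i+1} = (x_i − d_i)/7. The first 6 digits are (1, 0, 0, 1, 2, 1).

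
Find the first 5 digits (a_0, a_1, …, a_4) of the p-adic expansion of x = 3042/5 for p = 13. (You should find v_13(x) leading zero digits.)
(a_0, …, a_4) = (0, 0, 1, 8, 2)

v_13(3042/5) = 2, so a_0 = ... = a_1 = 0. Factor out: x = 13^2 · u with u = 18/5 a unit in ℤ_13. Expand u iteratively via a_{v+i} = u_i mod 13, u_{i+1} = (u_i − a_{v+i})/13:
  u_0 = 18/5;  a_2 = 1;  u_1 = (u_0 − 1)/13 = 1/5
  u_1 = 1/5;  a_3 = 8;  u_2 = (u_1 − 8)/13 = -3/5
  u_2 = -3/5;  a_4 = 2;  u_3 = (u_2 − 2)/13 = -1/5
Digits: (0, 0, 1, 8, 2).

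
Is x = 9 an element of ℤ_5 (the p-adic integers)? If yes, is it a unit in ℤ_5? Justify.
x ∈ ℤ_5^× (unit); v_5(x) = 0

ℤ_5 = {x ∈ ℚ_5 : v_5(x) ≥ 0} and ℤ_5^× = {x ∈ ℤ_5 : v_5(x) = 0}. Here v_5(9) = v_5(num) − v_5(den) = 0; compare against these criteria.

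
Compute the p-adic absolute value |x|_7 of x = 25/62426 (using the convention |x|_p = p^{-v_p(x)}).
|25/62426|_7 = 2401

Step 1 — compute v_7(x) by factoring powers of 7 out of the numerator and denominator: v_7(25/62426) = -4. Step 2 — apply |x|_p = p^{-v_p(x)} = 7^{4} = 2401.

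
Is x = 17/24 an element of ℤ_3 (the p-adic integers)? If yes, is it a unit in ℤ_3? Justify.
x ∉ ℤ_3 (v_3(x) = -1 < 0)

ℤ_3 = {x ∈ ℚ_3 : v_3(x) ≥ 0} and ℤ_3^× = {x ∈ ℤ_3 : v_3(x) = 0}. Here v_3(17/24) = v_3(num) − v_3(den) = -1; compare against these criteria.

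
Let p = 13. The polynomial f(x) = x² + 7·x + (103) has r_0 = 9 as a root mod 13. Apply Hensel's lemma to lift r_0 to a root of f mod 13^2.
r_1 = 87 (mod 169)

Hensel: r_{i+1} = r_i − f(r_i)·(f′(r_i))^{-1} mod 13^{i+2}, f′(x) = 2x + 7. Iterate:
  r_0 = 9 (mod 13)
  r_1 = 87 (mod 169)
Final: r = 87 satisfies f(r) ≡ 0 mod 13^2.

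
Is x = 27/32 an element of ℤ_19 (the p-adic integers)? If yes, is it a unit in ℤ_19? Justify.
x ∈ ℤ_19^× (unit); v_19(x) = 0

ℤ_19 = {x ∈ ℚ_19 : v_19(x) ≥ 0} and ℤ_19^× = {x ∈ ℤ_19 : v_19(x) = 0}. Here v_19(27/32) = v_19(num) − v_19(den) = 0; compare against these criteria.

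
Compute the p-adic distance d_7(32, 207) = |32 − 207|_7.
d_7(32, 207) = 1/7

Step 1 — x − y = 32 − 207 = -175. Step 2 — v_7(-175) = 1 (factor: -175 = −(7^1 · 25); the sign does not affect v_p). Step 3 — |x − y|_7 = 7^{-1} = 1/7.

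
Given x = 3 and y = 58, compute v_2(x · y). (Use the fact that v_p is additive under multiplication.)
v_2(174) = 1

v_p(x) = 0 (factor: 3 = 2^0 · 3); v_p(y) = 1 (factor: 58 = 2^1 · 29). Additivity: v_p(xy) = v_p(x) + v_p(y) = 0 + 1 = 1. (Direct check: xy = 174 = 2^1 · (87).)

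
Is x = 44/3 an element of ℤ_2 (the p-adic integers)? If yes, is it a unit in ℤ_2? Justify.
x ∈ ℤ_2 but not a unit; v_2(x) = 2 > 0

ℤ_2 = {x ∈ ℚ_2 : v_2(x) ≥ 0} and ℤ_2^× = {x ∈ ℤ_2 : v_2(x) = 0}. Here v_2(44/3) = v_2(num) − v_2(den) = 2; compare against these criteria.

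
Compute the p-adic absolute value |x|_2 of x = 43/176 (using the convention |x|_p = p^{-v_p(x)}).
|43/176|_2 = 16

Step 1 — compute v_2(x) by factoring powers of 2 out of the numerator and denominator: v_2(43/176) = -4. Step 2 — apply |x|_p = p^{-v_p(x)} = 2^{4} = 16.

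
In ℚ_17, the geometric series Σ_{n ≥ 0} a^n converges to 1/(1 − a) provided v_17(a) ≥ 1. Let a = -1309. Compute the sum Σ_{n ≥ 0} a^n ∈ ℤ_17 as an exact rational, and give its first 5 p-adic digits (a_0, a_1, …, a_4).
Σ a^n = 1/(1 − a) = 1/1310;  first 5 digits = (1, 8, 8, 10, 7)

v_17(a) = 1 ≥ 1, so the series converges in ℤ_17 to 1/(1 − a) = 1/(1 − (-1309)) = 1/1310. Expand this rational in ℤ_17: compute digits iteratively via d_i = x_i mod 17, x_{i+1} = (x_i − d_i)/17. The first 5 digits are (1, 8, 8, 10, 7).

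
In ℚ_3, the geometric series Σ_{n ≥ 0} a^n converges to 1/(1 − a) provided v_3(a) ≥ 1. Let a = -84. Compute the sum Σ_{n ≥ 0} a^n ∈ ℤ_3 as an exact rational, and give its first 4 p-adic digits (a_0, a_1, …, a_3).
Σ a^n = 1/(1 − a) = 1/85;  first 4 digits = (1, 2, 0, 2)

v_3(a) = 1 ≥ 1, so the series converges in ℤ_3 to 1/(1 − a) = 1/(1 − (-84)) = 1/85. Expand this rational in ℤ_3: compute digits iteratively via d_i = x_i mod 3, x_{i+1} = (x_i − d_i)/3. The first 4 digits are (1, 2, 0, 2).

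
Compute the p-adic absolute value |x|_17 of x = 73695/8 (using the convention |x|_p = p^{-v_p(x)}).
|73695/8|_17 = 1/4913

Step 1 — compute v_17(x) by factoring powers of 17 out of the numerator and denominator: v_17(73695/8) = 3. Step 2 — apply |x|_p = p^{-v_p(x)} = 17^{-3} = 1/4913.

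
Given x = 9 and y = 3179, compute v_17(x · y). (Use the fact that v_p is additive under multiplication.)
v_17(28611) = 2

v_p(x) = 0 (factor: 9 = 17^0 · 9); v_p(y) = 2 (factor: 3179 = 17^2 · 11). Additivity: v_p(xy) = v_p(x) + v_p(y) = 0 + 2 = 2. (Direct check: xy = 28611 = 17^2 · (99).)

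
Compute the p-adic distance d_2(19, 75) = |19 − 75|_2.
d_2(19, 75) = 1/8

Step 1 — x − y = 19 − 75 = -56. Step 2 — v_2(-56) = 3 (factor: -56 = −(2^3 · 7); the sign does not affect v_p). Step 3 — |x − y|_2 = 2^{-3} = 1/8.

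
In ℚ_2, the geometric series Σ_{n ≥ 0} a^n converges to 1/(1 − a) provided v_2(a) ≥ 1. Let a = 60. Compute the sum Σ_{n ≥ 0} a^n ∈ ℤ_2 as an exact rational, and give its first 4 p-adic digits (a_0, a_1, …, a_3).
Σ a^n = 1/(1 − a) = -1/59;  first 4 digits = (1, 0, 1, 1)

v_2(a) = 2 ≥ 1, so the series converges in ℤ_2 to 1/(1 − a) = 1/(1 − 60) = -1/59. Expand this rational in ℤ_2: compute digits iteratively via d_i = x_i mod 2, x_{i+1} = (x_i − d_i)/2. The first 4 digits are (1, 0, 1, 1).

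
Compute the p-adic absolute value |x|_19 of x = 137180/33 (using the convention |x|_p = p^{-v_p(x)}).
|137180/33|_19 = 1/6859

Step 1 — compute v_19(x) by factoring powers of 19 out of the numerator and denominator: v_19(137180/33) = 3. Step 2 — apply |x|_p = p^{-v_p(x)} = 19^{-3} = 1/6859.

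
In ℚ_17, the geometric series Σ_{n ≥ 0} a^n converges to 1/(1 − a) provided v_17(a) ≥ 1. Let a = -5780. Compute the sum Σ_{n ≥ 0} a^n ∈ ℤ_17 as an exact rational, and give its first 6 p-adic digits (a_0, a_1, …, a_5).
Σ a^n = 1/(1 − a) = 1/5781;  first 6 digits = (1, 0, 14, 15, 8, 6)

v_17(a) = 2 ≥ 1, so the series converges in ℤ_17 to 1/(1 − a) = 1/(1 − (-5780)) = 1/5781. Expand this rational in ℤ_17: compute digits iteratively via d_i = x_i mod 17, x_{i+1} = (x_i − d_i)/17. The first 6 digits are (1, 0, 14, 15, 8, 6).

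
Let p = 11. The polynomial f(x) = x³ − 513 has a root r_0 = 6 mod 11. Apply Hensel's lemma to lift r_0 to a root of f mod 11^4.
r_3 = 5484 (mod 14641)

Hensel: r_{i+1} = r_i − f(r_i)/f′(r_i) mod 11^{i+2}, where f′(x) = 3x². Iterate:
  r_0 = 6 (mod 11)
  r_1 = 39 (mod 121)
  r_2 = 160 (mod 1331)
  r_3 = 5484 (mod 14641)
Final: r = 5484 with f(r) ≡ 0 mod 11^4.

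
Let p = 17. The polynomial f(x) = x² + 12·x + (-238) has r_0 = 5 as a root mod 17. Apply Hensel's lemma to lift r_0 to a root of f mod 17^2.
r_1 = 209 (mod 289)

Hensel: r_{i+1} = r_i − f(r_i)·(f′(r_i))^{-1} mod 17^{i+2}, f′(x) = 2x + 12. Iterate:
  r_0 = 5 (mod 17)
  r_1 = 209 (mod 289)
Final: r = 209 satisfies f(r) ≡ 0 mod 17^2.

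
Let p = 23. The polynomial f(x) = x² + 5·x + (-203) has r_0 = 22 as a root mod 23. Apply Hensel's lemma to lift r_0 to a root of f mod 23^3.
r_2 = 10648 (mod 12167)

Hensel: r_{i+1} = r_i − f(r_i)·(f′(r_i))^{-1} mod 23^{i+2}, f′(x) = 2x + 5. Iterate:
  r_0 = 22 (mod 23)
  r_1 = 68 (mod 529)
  r_2 = 10648 (mod 12167)
Final: r = 10648 satisfies f(r) ≡ 0 mod 23^3.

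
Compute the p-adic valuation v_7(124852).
v_7(124852) = 4

v_7(n) is the largest exponent k such that 7^k divides n. Factor out: 124852 = 7^4 · 52. (Sign doesn't affect v_p.) So v_7(124852) = 4.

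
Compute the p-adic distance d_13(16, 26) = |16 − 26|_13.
d_13(16, 26) = 1

Step 1 — x − y = 16 − 26 = -10. Step 2 — v_13(-10) = 0 (factor: -10 = −(13^0 · 10); the sign does not affect v_p). Step 3 — |x − y|_13 = 13^{0} = 1.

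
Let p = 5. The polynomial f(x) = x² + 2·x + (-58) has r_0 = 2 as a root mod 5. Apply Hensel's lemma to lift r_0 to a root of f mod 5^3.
r_2 = 52 (mod 125)

Hensel: r_{i+1} = r_i − f(r_i)·(f′(r_i))^{-1} mod 5^{i+2}, f′(x) = 2x + 2. Iterate:
  r_0 = 2 (mod 5)
  r_1 = 2 (mod 25)
  r_2 = 52 (mod 125)
Final: r = 52 satisfies f(r) ≡ 0 mod 5^3.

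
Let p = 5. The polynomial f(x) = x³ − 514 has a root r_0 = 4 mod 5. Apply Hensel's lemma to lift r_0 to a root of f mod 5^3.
r_2 = 29 (mod 125)

Hensel: r_{i+1} = r_i − f(r_i)/f′(r_i) mod 5^{i+2}, where f′(x) = 3x². Iterate:
  r_0 = 4 (mod 5)
  r_1 = 4 (mod 25)
  r_2 = 29 (mod 125)
Final: r = 29 with f(r) ≡ 0 mod 5^3.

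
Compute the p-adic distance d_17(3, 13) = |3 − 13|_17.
d_17(3, 13) = 1

Step 1 — x − y = 3 − 13 = -10. Step 2 — v_17(-10) = 0 (factor: -10 = −(17^0 · 10); the sign does not affect v_p). Step 3 — |x − y|_17 = 17^{0} = 1.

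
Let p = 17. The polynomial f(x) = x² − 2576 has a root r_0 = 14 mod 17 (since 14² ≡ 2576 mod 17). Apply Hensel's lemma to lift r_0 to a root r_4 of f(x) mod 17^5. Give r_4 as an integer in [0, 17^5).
r_4 = 223207 (mod 1419857)

Hensel's recurrence: r_{i+1} = r_i − f(r_i)·(f′(r_i))^{-1} mod 17^{i+2}, with f′(x) = 2x. Iterate:
  r_0 = 14 (mod 17)
  r_1 = 99 (mod 289)
  r_2 = 2122 (mod 4913)
  r_3 = 56165 (mod 83521)
  r_4 = 223207 (mod 1419857)
Final: r_4 = 223207, and one checks f(r_4) ≡ 0 mod 17^5.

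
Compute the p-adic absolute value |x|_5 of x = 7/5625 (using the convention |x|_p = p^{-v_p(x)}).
|7/5625|_5 = 625

Step 1 — compute v_5(x) by factoring powers of 5 out of the numerator and denominator: v_5(7/5625) = -4. Step 2 — apply |x|_p = p^{-v_p(x)} = 5^{4} = 625.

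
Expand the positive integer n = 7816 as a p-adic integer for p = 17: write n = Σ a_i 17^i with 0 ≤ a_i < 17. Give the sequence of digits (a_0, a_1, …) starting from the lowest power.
(a_0, a_1, …) = (13, 0, 10, 1)

Repeated division by 17 gives the digits low-to-high: 7816 = 13 + 10·17^2 + 1·17^3. Digit sequence: (13, 0, 10, 1).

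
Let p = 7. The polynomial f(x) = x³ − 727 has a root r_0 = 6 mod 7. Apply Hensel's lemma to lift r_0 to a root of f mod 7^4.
r_3 = 209 (mod 2401)

Hensel: r_{i+1} = r_i − f(r_i)/f′(r_i) mod 7^{i+2}, where f′(x) = 3x². Iterate:
  r_0 = 6 (mod 7)
  r_1 = 13 (mod 49)
  r_2 = 209 (mod 343)
  r_3 = 209 (mod 2401)
Final: r = 209 with f(r) ≡ 0 mod 7^4.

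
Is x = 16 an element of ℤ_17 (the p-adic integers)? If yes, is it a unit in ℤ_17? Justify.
x ∈ ℤ_17^× (unit); v_17(x) = 0

ℤ_17 = {x ∈ ℚ_17 : v_17(x) ≥ 0} and ℤ_17^× = {x ∈ ℤ_17 : v_17(x) = 0}. Here v_17(16) = v_17(num) − v_17(den) = 0; compare against these criteria.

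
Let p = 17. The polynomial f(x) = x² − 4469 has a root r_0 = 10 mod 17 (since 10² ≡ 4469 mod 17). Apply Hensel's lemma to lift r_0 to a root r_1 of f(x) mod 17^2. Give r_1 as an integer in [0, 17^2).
r_1 = 214 (mod 289)

Hensel's recurrence: r_{i+1} = r_i − f(r_i)·(f′(r_i))^{-1} mod 17^{i+2}, with f′(x) = 2x. Iterate:
  r_0 = 10 (mod 17)
  r_1 = 214 (mod 289)
Final: r_1 = 214, and one checks f(r_1) ≡ 0 mod 17^2.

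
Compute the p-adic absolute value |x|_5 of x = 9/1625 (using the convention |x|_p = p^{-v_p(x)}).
|9/1625|_5 = 125

Step 1 — compute v_5(x) by factoring powers of 5 out of the numerator and denominator: v_5(9/1625) = -3. Step 2 — apply |x|_p = p^{-v_p(x)} = 5^{3} = 125.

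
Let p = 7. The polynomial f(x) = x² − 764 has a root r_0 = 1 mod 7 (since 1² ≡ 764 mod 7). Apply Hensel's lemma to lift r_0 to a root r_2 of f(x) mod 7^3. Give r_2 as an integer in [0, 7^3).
r_2 = 113 (mod 343)

Hensel's recurrence: r_{i+1} = r_i − f(r_i)·(f′(r_i))^{-1} mod 7^{i+2}, with f′(x) = 2x. Iterate:
  r_0 = 1 (mod 7)
  r_1 = 15 (mod 49)
  r_2 = 113 (mod 343)
Final: r_2 = 113, and one checks f(r_2) ≡ 0 mod 7^3.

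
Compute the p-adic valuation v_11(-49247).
v_11(-49247) = 3

v_11(n) is the largest exponent k such that 11^k divides n. Factor out: -49247 = -11^3 · 37. (Sign doesn't affect v_p.) So v_11(-49247) = 3.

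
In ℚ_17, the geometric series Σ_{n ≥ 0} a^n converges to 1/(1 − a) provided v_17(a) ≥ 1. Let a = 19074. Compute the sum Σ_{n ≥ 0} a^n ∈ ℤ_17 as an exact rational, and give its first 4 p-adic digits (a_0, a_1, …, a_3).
Σ a^n = 1/(1 − a) = -1/19073;  first 4 digits = (1, 0, 15, 3)

v_17(a) = 2 ≥ 1, so the series converges in ℤ_17 to 1/(1 − a) = 1/(1 − 19074) = -1/19073. Expand this rational in ℤ_17: compute digits iteratively via d_i = x_i mod 17, x_{i+1} = (x_i − d_i)/17. The first 4 digits are (1, 0, 15, 3).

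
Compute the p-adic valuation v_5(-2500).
v_5(-2500) = 4

v_5(n) is the largest exponent k such that 5^k divides n. Factor out: -2500 = -5^4 · 4. (Sign doesn't affect v_p.) So v_5(-2500) = 4.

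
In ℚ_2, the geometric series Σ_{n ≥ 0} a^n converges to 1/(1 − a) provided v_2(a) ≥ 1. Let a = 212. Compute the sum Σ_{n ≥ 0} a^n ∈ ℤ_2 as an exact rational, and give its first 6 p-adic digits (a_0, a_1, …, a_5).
Σ a^n = 1/(1 − a) = -1/211;  first 6 digits = (1, 0, 1, 0, 0, 1)

v_2(a) = 2 ≥ 1, so the series converges in ℤ_2 to 1/(1 − a) = 1/(1 − 212) = -1/211. Expand this rational in ℤ_2: compute digits iteratively via d_i = x_i mod 2, x_{i+1} = (x_i − d_i)/2. The first 6 digits are (1, 0, 1, 0, 0, 1).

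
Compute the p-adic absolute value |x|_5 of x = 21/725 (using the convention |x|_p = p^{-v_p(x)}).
|21/725|_5 = 25

Step 1 — compute v_5(x) by factoring powers of 5 out of the numerator and denominator: v_5(21/725) = -2. Step 2 — apply |x|_p = p^{-v_p(x)} = 5^{2} = 25.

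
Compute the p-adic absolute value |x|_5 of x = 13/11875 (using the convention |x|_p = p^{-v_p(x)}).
|13/11875|_5 = 625

Step 1 — compute v_5(x) by factoring powers of 5 out of the numerator and denominator: v_5(13/11875) = -4. Step 2 — apply |x|_p = p^{-v_p(x)} = 5^{4} = 625.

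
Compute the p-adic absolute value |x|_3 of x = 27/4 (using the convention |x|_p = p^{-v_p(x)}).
|27/4|_3 = 1/27

Step 1 — compute v_3(x) by factoring powers of 3 out of the numerator and denominator: v_3(27/4) = 3. Step 2 — apply |x|_p = p^{-v_p(x)} = 3^{-3} = 1/27.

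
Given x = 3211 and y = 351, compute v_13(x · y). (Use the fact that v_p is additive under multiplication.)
v_13(1127061) = 3

v_p(x) = 2 (factor: 3211 = 13^2 · 19); v_p(y) = 1 (factor: 351 = 13^1 · 27). Additivity: v_p(xy) = v_p(x) + v_p(y) = 2 + 1 = 3. (Direct check: xy = 1127061 = 13^3 · (513).)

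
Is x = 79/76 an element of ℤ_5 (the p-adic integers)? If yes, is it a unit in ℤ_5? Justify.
x ∈ ℤ_5^× (unit); v_5(x) = 0

ℤ_5 = {x ∈ ℚ_5 : v_5(x) ≥ 0} and ℤ_5^× = {x ∈ ℤ_5 : v_5(x) = 0}. Here v_5(79/76) = v_5(num) − v_5(den) = 0; compare against these criteria.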